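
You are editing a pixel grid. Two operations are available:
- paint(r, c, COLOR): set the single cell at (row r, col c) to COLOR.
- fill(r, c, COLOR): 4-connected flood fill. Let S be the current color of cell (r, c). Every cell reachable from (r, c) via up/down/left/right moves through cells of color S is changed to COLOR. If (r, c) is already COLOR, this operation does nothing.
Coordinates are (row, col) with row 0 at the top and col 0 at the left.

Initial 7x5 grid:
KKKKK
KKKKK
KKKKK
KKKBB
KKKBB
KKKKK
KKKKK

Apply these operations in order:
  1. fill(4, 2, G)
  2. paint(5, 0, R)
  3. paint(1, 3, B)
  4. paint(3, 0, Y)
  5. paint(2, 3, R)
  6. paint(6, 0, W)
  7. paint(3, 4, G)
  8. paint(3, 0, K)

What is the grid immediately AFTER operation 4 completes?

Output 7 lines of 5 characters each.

After op 1 fill(4,2,G) [31 cells changed]:
GGGGG
GGGGG
GGGGG
GGGBB
GGGBB
GGGGG
GGGGG
After op 2 paint(5,0,R):
GGGGG
GGGGG
GGGGG
GGGBB
GGGBB
RGGGG
GGGGG
After op 3 paint(1,3,B):
GGGGG
GGGBG
GGGGG
GGGBB
GGGBB
RGGGG
GGGGG
After op 4 paint(3,0,Y):
GGGGG
GGGBG
GGGGG
YGGBB
GGGBB
RGGGG
GGGGG

Answer: GGGGG
GGGBG
GGGGG
YGGBB
GGGBB
RGGGG
GGGGG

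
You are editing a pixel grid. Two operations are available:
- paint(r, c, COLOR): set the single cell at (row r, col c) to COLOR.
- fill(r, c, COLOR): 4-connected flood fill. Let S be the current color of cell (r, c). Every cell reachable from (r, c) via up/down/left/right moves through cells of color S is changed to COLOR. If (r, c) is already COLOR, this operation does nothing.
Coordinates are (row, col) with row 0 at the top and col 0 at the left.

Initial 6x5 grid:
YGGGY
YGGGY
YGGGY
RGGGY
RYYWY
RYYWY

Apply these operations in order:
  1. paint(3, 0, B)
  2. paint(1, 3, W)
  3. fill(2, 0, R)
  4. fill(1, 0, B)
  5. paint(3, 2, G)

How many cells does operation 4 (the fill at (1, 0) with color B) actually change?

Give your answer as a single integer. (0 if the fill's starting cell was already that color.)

After op 1 paint(3,0,B):
YGGGY
YGGGY
YGGGY
BGGGY
RYYWY
RYYWY
After op 2 paint(1,3,W):
YGGGY
YGGWY
YGGGY
BGGGY
RYYWY
RYYWY
After op 3 fill(2,0,R) [3 cells changed]:
RGGGY
RGGWY
RGGGY
BGGGY
RYYWY
RYYWY
After op 4 fill(1,0,B) [3 cells changed]:
BGGGY
BGGWY
BGGGY
BGGGY
RYYWY
RYYWY

Answer: 3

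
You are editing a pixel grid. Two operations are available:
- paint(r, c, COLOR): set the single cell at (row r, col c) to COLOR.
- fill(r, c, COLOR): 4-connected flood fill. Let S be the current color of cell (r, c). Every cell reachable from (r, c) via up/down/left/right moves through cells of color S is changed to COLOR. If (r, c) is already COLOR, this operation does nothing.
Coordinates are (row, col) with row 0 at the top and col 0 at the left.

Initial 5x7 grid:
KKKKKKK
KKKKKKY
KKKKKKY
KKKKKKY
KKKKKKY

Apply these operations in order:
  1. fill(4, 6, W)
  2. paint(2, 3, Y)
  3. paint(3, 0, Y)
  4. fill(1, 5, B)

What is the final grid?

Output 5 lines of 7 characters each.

After op 1 fill(4,6,W) [4 cells changed]:
KKKKKKK
KKKKKKW
KKKKKKW
KKKKKKW
KKKKKKW
After op 2 paint(2,3,Y):
KKKKKKK
KKKKKKW
KKKYKKW
KKKKKKW
KKKKKKW
After op 3 paint(3,0,Y):
KKKKKKK
KKKKKKW
KKKYKKW
YKKKKKW
KKKKKKW
After op 4 fill(1,5,B) [29 cells changed]:
BBBBBBB
BBBBBBW
BBBYBBW
YBBBBBW
BBBBBBW

Answer: BBBBBBB
BBBBBBW
BBBYBBW
YBBBBBW
BBBBBBW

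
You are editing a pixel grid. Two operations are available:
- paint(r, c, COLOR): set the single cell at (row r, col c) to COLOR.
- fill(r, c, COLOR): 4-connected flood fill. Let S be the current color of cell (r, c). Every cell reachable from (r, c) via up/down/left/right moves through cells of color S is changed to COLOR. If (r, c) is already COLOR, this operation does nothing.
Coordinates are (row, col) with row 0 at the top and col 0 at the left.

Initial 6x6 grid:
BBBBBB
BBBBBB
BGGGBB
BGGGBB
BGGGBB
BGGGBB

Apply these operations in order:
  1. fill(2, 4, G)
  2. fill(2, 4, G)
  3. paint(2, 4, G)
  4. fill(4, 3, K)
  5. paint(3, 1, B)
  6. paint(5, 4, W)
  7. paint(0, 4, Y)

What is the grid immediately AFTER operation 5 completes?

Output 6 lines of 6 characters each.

Answer: KKKKKK
KKKKKK
KKKKKK
KBKKKK
KKKKKK
KKKKKK

Derivation:
After op 1 fill(2,4,G) [24 cells changed]:
GGGGGG
GGGGGG
GGGGGG
GGGGGG
GGGGGG
GGGGGG
After op 2 fill(2,4,G) [0 cells changed]:
GGGGGG
GGGGGG
GGGGGG
GGGGGG
GGGGGG
GGGGGG
After op 3 paint(2,4,G):
GGGGGG
GGGGGG
GGGGGG
GGGGGG
GGGGGG
GGGGGG
After op 4 fill(4,3,K) [36 cells changed]:
KKKKKK
KKKKKK
KKKKKK
KKKKKK
KKKKKK
KKKKKK
After op 5 paint(3,1,B):
KKKKKK
KKKKKK
KKKKKK
KBKKKK
KKKKKK
KKKKKK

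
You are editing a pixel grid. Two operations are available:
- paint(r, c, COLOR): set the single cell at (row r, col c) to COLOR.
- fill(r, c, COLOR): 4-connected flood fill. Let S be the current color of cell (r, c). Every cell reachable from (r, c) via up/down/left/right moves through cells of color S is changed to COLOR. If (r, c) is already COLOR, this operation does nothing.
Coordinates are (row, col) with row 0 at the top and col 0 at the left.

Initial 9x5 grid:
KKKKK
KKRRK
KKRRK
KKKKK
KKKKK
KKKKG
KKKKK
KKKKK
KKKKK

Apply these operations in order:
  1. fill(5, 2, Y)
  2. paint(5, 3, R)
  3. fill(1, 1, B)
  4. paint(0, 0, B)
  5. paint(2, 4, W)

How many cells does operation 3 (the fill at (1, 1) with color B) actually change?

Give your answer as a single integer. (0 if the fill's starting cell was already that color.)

Answer: 39

Derivation:
After op 1 fill(5,2,Y) [40 cells changed]:
YYYYY
YYRRY
YYRRY
YYYYY
YYYYY
YYYYG
YYYYY
YYYYY
YYYYY
After op 2 paint(5,3,R):
YYYYY
YYRRY
YYRRY
YYYYY
YYYYY
YYYRG
YYYYY
YYYYY
YYYYY
After op 3 fill(1,1,B) [39 cells changed]:
BBBBB
BBRRB
BBRRB
BBBBB
BBBBB
BBBRG
BBBBB
BBBBB
BBBBB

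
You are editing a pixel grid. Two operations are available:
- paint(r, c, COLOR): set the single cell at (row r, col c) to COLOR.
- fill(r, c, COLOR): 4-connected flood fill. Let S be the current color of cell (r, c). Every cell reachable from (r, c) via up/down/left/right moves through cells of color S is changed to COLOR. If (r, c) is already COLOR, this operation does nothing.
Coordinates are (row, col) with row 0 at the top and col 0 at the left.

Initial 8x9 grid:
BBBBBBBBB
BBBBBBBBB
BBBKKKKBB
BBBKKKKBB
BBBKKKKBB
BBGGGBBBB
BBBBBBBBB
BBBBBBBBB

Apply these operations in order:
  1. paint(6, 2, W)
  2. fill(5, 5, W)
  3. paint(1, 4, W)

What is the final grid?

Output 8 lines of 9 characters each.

After op 1 paint(6,2,W):
BBBBBBBBB
BBBBBBBBB
BBBKKKKBB
BBBKKKKBB
BBBKKKKBB
BBGGGBBBB
BBWBBBBBB
BBBBBBBBB
After op 2 fill(5,5,W) [56 cells changed]:
WWWWWWWWW
WWWWWWWWW
WWWKKKKWW
WWWKKKKWW
WWWKKKKWW
WWGGGWWWW
WWWWWWWWW
WWWWWWWWW
After op 3 paint(1,4,W):
WWWWWWWWW
WWWWWWWWW
WWWKKKKWW
WWWKKKKWW
WWWKKKKWW
WWGGGWWWW
WWWWWWWWW
WWWWWWWWW

Answer: WWWWWWWWW
WWWWWWWWW
WWWKKKKWW
WWWKKKKWW
WWWKKKKWW
WWGGGWWWW
WWWWWWWWW
WWWWWWWWW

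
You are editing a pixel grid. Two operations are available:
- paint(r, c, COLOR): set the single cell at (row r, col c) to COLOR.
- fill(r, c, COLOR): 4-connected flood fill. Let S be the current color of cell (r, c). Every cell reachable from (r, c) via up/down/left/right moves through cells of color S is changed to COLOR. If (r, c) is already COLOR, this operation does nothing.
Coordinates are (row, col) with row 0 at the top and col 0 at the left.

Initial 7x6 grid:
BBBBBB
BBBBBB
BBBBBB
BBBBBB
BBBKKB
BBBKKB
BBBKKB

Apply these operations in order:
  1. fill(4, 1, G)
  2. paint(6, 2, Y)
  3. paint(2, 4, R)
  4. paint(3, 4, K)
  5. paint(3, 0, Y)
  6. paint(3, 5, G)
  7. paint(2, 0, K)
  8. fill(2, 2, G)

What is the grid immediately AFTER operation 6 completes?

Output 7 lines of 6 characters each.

Answer: GGGGGG
GGGGGG
GGGGRG
YGGGKG
GGGKKG
GGGKKG
GGYKKG

Derivation:
After op 1 fill(4,1,G) [36 cells changed]:
GGGGGG
GGGGGG
GGGGGG
GGGGGG
GGGKKG
GGGKKG
GGGKKG
After op 2 paint(6,2,Y):
GGGGGG
GGGGGG
GGGGGG
GGGGGG
GGGKKG
GGGKKG
GGYKKG
After op 3 paint(2,4,R):
GGGGGG
GGGGGG
GGGGRG
GGGGGG
GGGKKG
GGGKKG
GGYKKG
After op 4 paint(3,4,K):
GGGGGG
GGGGGG
GGGGRG
GGGGKG
GGGKKG
GGGKKG
GGYKKG
After op 5 paint(3,0,Y):
GGGGGG
GGGGGG
GGGGRG
YGGGKG
GGGKKG
GGGKKG
GGYKKG
After op 6 paint(3,5,G):
GGGGGG
GGGGGG
GGGGRG
YGGGKG
GGGKKG
GGGKKG
GGYKKG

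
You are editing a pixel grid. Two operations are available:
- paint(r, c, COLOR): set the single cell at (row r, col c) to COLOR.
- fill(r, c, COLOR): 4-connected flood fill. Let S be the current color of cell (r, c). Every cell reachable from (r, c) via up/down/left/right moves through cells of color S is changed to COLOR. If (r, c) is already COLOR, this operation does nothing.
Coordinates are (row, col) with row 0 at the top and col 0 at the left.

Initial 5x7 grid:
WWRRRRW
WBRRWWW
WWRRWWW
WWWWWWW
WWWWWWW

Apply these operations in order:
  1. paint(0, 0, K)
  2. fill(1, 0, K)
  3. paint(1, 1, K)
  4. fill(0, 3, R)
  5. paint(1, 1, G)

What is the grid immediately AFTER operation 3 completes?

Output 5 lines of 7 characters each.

After op 1 paint(0,0,K):
KWRRRRW
WBRRWWW
WWRRWWW
WWWWWWW
WWWWWWW
After op 2 fill(1,0,K) [24 cells changed]:
KWRRRRK
KBRRKKK
KKRRKKK
KKKKKKK
KKKKKKK
After op 3 paint(1,1,K):
KWRRRRK
KKRRKKK
KKRRKKK
KKKKKKK
KKKKKKK

Answer: KWRRRRK
KKRRKKK
KKRRKKK
KKKKKKK
KKKKKKK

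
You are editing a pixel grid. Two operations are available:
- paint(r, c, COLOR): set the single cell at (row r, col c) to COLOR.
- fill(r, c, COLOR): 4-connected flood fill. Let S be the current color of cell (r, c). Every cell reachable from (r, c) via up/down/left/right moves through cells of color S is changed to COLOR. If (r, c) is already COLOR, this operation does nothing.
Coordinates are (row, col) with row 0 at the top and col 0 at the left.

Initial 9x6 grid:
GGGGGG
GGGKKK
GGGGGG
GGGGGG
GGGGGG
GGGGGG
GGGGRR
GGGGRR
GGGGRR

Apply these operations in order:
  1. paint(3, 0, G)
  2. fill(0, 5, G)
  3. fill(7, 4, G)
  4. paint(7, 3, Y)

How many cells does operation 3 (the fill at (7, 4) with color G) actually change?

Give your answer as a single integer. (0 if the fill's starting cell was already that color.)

Answer: 6

Derivation:
After op 1 paint(3,0,G):
GGGGGG
GGGKKK
GGGGGG
GGGGGG
GGGGGG
GGGGGG
GGGGRR
GGGGRR
GGGGRR
After op 2 fill(0,5,G) [0 cells changed]:
GGGGGG
GGGKKK
GGGGGG
GGGGGG
GGGGGG
GGGGGG
GGGGRR
GGGGRR
GGGGRR
After op 3 fill(7,4,G) [6 cells changed]:
GGGGGG
GGGKKK
GGGGGG
GGGGGG
GGGGGG
GGGGGG
GGGGGG
GGGGGG
GGGGGG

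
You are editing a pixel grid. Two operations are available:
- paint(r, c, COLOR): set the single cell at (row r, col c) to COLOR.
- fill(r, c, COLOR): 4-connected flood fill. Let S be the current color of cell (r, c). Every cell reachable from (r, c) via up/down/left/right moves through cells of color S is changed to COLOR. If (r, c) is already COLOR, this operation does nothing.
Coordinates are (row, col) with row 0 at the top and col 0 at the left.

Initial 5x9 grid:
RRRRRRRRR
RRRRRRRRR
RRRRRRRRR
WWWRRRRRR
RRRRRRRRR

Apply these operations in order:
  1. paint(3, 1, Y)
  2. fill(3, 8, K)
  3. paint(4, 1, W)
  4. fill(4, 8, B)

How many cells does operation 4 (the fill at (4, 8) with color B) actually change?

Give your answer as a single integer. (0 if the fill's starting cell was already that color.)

Answer: 40

Derivation:
After op 1 paint(3,1,Y):
RRRRRRRRR
RRRRRRRRR
RRRRRRRRR
WYWRRRRRR
RRRRRRRRR
After op 2 fill(3,8,K) [42 cells changed]:
KKKKKKKKK
KKKKKKKKK
KKKKKKKKK
WYWKKKKKK
KKKKKKKKK
After op 3 paint(4,1,W):
KKKKKKKKK
KKKKKKKKK
KKKKKKKKK
WYWKKKKKK
KWKKKKKKK
After op 4 fill(4,8,B) [40 cells changed]:
BBBBBBBBB
BBBBBBBBB
BBBBBBBBB
WYWBBBBBB
KWBBBBBBB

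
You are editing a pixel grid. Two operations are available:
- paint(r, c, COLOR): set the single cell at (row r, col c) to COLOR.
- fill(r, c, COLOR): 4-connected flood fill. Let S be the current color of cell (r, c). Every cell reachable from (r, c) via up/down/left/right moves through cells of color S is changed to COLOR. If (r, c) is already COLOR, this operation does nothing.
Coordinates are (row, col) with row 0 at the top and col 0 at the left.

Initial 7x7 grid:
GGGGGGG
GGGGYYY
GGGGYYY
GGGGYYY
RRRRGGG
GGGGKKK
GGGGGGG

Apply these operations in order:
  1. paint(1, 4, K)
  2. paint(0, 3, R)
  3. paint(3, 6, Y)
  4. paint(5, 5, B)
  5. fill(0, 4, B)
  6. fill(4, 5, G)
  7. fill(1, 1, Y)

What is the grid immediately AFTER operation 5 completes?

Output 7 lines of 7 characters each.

Answer: GGGRBBB
GGGGKYY
GGGGYYY
GGGGYYY
RRRRGGG
GGGGKBK
GGGGGGG

Derivation:
After op 1 paint(1,4,K):
GGGGGGG
GGGGKYY
GGGGYYY
GGGGYYY
RRRRGGG
GGGGKKK
GGGGGGG
After op 2 paint(0,3,R):
GGGRGGG
GGGGKYY
GGGGYYY
GGGGYYY
RRRRGGG
GGGGKKK
GGGGGGG
After op 3 paint(3,6,Y):
GGGRGGG
GGGGKYY
GGGGYYY
GGGGYYY
RRRRGGG
GGGGKKK
GGGGGGG
After op 4 paint(5,5,B):
GGGRGGG
GGGGKYY
GGGGYYY
GGGGYYY
RRRRGGG
GGGGKBK
GGGGGGG
After op 5 fill(0,4,B) [3 cells changed]:
GGGRBBB
GGGGKYY
GGGGYYY
GGGGYYY
RRRRGGG
GGGGKBK
GGGGGGG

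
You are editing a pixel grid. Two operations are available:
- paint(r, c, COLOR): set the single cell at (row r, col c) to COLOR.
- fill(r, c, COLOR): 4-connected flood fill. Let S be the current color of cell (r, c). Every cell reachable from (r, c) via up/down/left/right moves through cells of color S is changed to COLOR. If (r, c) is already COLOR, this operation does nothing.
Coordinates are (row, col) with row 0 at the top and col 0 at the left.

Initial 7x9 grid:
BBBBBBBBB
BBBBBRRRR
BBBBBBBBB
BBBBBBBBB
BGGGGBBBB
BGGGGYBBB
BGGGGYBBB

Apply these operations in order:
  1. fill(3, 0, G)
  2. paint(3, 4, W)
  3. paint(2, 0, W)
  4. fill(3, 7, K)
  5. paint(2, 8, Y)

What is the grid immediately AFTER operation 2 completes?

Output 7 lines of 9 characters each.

Answer: GGGGGGGGG
GGGGGRRRR
GGGGGGGGG
GGGGWGGGG
GGGGGGGGG
GGGGGYGGG
GGGGGYGGG

Derivation:
After op 1 fill(3,0,G) [45 cells changed]:
GGGGGGGGG
GGGGGRRRR
GGGGGGGGG
GGGGGGGGG
GGGGGGGGG
GGGGGYGGG
GGGGGYGGG
After op 2 paint(3,4,W):
GGGGGGGGG
GGGGGRRRR
GGGGGGGGG
GGGGWGGGG
GGGGGGGGG
GGGGGYGGG
GGGGGYGGG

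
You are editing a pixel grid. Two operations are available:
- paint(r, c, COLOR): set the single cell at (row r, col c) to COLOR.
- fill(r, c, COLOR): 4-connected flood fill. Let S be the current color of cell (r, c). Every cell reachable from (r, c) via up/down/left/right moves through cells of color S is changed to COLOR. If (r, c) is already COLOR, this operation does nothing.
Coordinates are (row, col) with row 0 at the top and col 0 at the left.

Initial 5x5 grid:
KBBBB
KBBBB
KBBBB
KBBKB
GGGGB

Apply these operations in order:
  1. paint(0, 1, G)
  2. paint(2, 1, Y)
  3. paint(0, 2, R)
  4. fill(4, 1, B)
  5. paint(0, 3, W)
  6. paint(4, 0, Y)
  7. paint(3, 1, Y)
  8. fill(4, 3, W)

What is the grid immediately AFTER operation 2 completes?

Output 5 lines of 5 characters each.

After op 1 paint(0,1,G):
KGBBB
KBBBB
KBBBB
KBBKB
GGGGB
After op 2 paint(2,1,Y):
KGBBB
KBBBB
KYBBB
KBBKB
GGGGB

Answer: KGBBB
KBBBB
KYBBB
KBBKB
GGGGB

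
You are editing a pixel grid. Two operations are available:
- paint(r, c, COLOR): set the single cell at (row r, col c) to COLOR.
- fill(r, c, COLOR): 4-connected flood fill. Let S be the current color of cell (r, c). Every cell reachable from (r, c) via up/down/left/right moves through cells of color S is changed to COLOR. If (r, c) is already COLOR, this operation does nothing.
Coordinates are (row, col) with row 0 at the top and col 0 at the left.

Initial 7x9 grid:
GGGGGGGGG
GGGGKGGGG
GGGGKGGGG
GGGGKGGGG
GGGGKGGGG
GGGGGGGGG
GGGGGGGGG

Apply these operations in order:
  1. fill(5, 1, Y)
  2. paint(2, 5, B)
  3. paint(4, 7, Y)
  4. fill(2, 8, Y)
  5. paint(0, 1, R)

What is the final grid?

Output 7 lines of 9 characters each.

Answer: YRYYYYYYY
YYYYKYYYY
YYYYKBYYY
YYYYKYYYY
YYYYKYYYY
YYYYYYYYY
YYYYYYYYY

Derivation:
After op 1 fill(5,1,Y) [59 cells changed]:
YYYYYYYYY
YYYYKYYYY
YYYYKYYYY
YYYYKYYYY
YYYYKYYYY
YYYYYYYYY
YYYYYYYYY
After op 2 paint(2,5,B):
YYYYYYYYY
YYYYKYYYY
YYYYKBYYY
YYYYKYYYY
YYYYKYYYY
YYYYYYYYY
YYYYYYYYY
After op 3 paint(4,7,Y):
YYYYYYYYY
YYYYKYYYY
YYYYKBYYY
YYYYKYYYY
YYYYKYYYY
YYYYYYYYY
YYYYYYYYY
After op 4 fill(2,8,Y) [0 cells changed]:
YYYYYYYYY
YYYYKYYYY
YYYYKBYYY
YYYYKYYYY
YYYYKYYYY
YYYYYYYYY
YYYYYYYYY
After op 5 paint(0,1,R):
YRYYYYYYY
YYYYKYYYY
YYYYKBYYY
YYYYKYYYY
YYYYKYYYY
YYYYYYYYY
YYYYYYYYY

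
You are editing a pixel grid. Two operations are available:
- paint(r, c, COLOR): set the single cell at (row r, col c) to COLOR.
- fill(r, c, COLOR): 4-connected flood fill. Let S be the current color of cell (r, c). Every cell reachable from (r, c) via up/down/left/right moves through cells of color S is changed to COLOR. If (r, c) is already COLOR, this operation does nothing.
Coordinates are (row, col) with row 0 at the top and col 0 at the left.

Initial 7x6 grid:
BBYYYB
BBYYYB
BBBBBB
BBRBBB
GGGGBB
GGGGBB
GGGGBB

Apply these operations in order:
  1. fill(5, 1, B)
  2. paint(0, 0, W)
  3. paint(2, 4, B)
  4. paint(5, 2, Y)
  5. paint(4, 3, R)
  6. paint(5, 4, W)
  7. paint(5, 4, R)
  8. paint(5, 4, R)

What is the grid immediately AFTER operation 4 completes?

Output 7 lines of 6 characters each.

After op 1 fill(5,1,B) [12 cells changed]:
BBYYYB
BBYYYB
BBBBBB
BBRBBB
BBBBBB
BBBBBB
BBBBBB
After op 2 paint(0,0,W):
WBYYYB
BBYYYB
BBBBBB
BBRBBB
BBBBBB
BBBBBB
BBBBBB
After op 3 paint(2,4,B):
WBYYYB
BBYYYB
BBBBBB
BBRBBB
BBBBBB
BBBBBB
BBBBBB
After op 4 paint(5,2,Y):
WBYYYB
BBYYYB
BBBBBB
BBRBBB
BBBBBB
BBYBBB
BBBBBB

Answer: WBYYYB
BBYYYB
BBBBBB
BBRBBB
BBBBBB
BBYBBB
BBBBBB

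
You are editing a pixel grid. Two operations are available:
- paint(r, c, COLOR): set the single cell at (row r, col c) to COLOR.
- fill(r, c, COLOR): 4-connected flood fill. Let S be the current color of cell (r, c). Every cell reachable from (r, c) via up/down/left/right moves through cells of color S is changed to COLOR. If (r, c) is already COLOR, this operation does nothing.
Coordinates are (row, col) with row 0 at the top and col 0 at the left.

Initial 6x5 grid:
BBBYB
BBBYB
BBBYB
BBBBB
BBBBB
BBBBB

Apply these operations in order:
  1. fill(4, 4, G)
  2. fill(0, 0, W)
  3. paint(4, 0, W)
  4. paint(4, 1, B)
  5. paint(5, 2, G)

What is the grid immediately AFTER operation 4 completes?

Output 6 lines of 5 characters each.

Answer: WWWYW
WWWYW
WWWYW
WWWWW
WBWWW
WWWWW

Derivation:
After op 1 fill(4,4,G) [27 cells changed]:
GGGYG
GGGYG
GGGYG
GGGGG
GGGGG
GGGGG
After op 2 fill(0,0,W) [27 cells changed]:
WWWYW
WWWYW
WWWYW
WWWWW
WWWWW
WWWWW
After op 3 paint(4,0,W):
WWWYW
WWWYW
WWWYW
WWWWW
WWWWW
WWWWW
After op 4 paint(4,1,B):
WWWYW
WWWYW
WWWYW
WWWWW
WBWWW
WWWWW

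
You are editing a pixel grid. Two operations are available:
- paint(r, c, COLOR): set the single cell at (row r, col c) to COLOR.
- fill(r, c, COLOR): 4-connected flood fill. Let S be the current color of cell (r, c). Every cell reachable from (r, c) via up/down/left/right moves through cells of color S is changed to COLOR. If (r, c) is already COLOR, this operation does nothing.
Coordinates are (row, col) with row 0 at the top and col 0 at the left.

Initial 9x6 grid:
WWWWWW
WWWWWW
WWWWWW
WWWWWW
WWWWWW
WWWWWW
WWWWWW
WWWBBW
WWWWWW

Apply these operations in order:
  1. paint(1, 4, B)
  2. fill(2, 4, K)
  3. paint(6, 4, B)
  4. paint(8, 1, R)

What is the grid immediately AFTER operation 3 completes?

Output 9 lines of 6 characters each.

Answer: KKKKKK
KKKKBK
KKKKKK
KKKKKK
KKKKKK
KKKKKK
KKKKBK
KKKBBK
KKKKKK

Derivation:
After op 1 paint(1,4,B):
WWWWWW
WWWWBW
WWWWWW
WWWWWW
WWWWWW
WWWWWW
WWWWWW
WWWBBW
WWWWWW
After op 2 fill(2,4,K) [51 cells changed]:
KKKKKK
KKKKBK
KKKKKK
KKKKKK
KKKKKK
KKKKKK
KKKKKK
KKKBBK
KKKKKK
After op 3 paint(6,4,B):
KKKKKK
KKKKBK
KKKKKK
KKKKKK
KKKKKK
KKKKKK
KKKKBK
KKKBBK
KKKKKK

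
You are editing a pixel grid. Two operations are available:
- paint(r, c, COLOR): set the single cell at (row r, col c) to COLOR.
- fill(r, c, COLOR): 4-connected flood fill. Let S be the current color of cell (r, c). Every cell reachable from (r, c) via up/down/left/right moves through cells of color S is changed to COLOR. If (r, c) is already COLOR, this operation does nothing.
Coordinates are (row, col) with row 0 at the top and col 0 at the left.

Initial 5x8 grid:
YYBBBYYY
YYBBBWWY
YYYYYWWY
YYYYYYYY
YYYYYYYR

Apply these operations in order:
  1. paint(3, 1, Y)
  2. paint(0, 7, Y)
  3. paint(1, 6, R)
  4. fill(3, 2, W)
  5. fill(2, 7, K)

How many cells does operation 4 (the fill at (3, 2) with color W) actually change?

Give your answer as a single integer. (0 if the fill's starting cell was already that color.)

Answer: 29

Derivation:
After op 1 paint(3,1,Y):
YYBBBYYY
YYBBBWWY
YYYYYWWY
YYYYYYYY
YYYYYYYR
After op 2 paint(0,7,Y):
YYBBBYYY
YYBBBWWY
YYYYYWWY
YYYYYYYY
YYYYYYYR
After op 3 paint(1,6,R):
YYBBBYYY
YYBBBWRY
YYYYYWWY
YYYYYYYY
YYYYYYYR
After op 4 fill(3,2,W) [29 cells changed]:
WWBBBWWW
WWBBBWRW
WWWWWWWW
WWWWWWWW
WWWWWWWR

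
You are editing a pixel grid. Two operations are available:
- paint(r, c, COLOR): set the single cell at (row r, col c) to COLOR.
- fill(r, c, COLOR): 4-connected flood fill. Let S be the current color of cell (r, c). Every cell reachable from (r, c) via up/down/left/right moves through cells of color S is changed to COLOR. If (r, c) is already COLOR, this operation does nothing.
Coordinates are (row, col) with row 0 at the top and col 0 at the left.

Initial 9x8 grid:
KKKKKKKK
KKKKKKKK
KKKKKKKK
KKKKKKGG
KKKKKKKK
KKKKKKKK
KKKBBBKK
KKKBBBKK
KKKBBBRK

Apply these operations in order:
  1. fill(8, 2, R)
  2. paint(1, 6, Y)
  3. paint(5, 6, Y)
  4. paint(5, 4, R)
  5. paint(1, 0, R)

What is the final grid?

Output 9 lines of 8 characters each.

After op 1 fill(8,2,R) [60 cells changed]:
RRRRRRRR
RRRRRRRR
RRRRRRRR
RRRRRRGG
RRRRRRRR
RRRRRRRR
RRRBBBRR
RRRBBBRR
RRRBBBRR
After op 2 paint(1,6,Y):
RRRRRRRR
RRRRRRYR
RRRRRRRR
RRRRRRGG
RRRRRRRR
RRRRRRRR
RRRBBBRR
RRRBBBRR
RRRBBBRR
After op 3 paint(5,6,Y):
RRRRRRRR
RRRRRRYR
RRRRRRRR
RRRRRRGG
RRRRRRRR
RRRRRRYR
RRRBBBRR
RRRBBBRR
RRRBBBRR
After op 4 paint(5,4,R):
RRRRRRRR
RRRRRRYR
RRRRRRRR
RRRRRRGG
RRRRRRRR
RRRRRRYR
RRRBBBRR
RRRBBBRR
RRRBBBRR
After op 5 paint(1,0,R):
RRRRRRRR
RRRRRRYR
RRRRRRRR
RRRRRRGG
RRRRRRRR
RRRRRRYR
RRRBBBRR
RRRBBBRR
RRRBBBRR

Answer: RRRRRRRR
RRRRRRYR
RRRRRRRR
RRRRRRGG
RRRRRRRR
RRRRRRYR
RRRBBBRR
RRRBBBRR
RRRBBBRR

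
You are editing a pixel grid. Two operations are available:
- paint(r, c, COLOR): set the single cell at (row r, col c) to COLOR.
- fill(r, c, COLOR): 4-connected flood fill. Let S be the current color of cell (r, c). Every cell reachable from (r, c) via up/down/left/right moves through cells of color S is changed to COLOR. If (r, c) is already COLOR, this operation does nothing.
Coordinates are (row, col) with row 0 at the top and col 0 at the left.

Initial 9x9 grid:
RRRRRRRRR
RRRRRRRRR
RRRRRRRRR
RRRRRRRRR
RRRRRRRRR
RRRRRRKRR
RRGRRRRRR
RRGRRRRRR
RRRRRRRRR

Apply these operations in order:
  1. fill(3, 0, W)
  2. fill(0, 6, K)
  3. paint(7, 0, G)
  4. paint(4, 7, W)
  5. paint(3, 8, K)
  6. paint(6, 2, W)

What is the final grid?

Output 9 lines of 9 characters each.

After op 1 fill(3,0,W) [78 cells changed]:
WWWWWWWWW
WWWWWWWWW
WWWWWWWWW
WWWWWWWWW
WWWWWWWWW
WWWWWWKWW
WWGWWWWWW
WWGWWWWWW
WWWWWWWWW
After op 2 fill(0,6,K) [78 cells changed]:
KKKKKKKKK
KKKKKKKKK
KKKKKKKKK
KKKKKKKKK
KKKKKKKKK
KKKKKKKKK
KKGKKKKKK
KKGKKKKKK
KKKKKKKKK
After op 3 paint(7,0,G):
KKKKKKKKK
KKKKKKKKK
KKKKKKKKK
KKKKKKKKK
KKKKKKKKK
KKKKKKKKK
KKGKKKKKK
GKGKKKKKK
KKKKKKKKK
After op 4 paint(4,7,W):
KKKKKKKKK
KKKKKKKKK
KKKKKKKKK
KKKKKKKKK
KKKKKKKWK
KKKKKKKKK
KKGKKKKKK
GKGKKKKKK
KKKKKKKKK
After op 5 paint(3,8,K):
KKKKKKKKK
KKKKKKKKK
KKKKKKKKK
KKKKKKKKK
KKKKKKKWK
KKKKKKKKK
KKGKKKKKK
GKGKKKKKK
KKKKKKKKK
After op 6 paint(6,2,W):
KKKKKKKKK
KKKKKKKKK
KKKKKKKKK
KKKKKKKKK
KKKKKKKWK
KKKKKKKKK
KKWKKKKKK
GKGKKKKKK
KKKKKKKKK

Answer: KKKKKKKKK
KKKKKKKKK
KKKKKKKKK
KKKKKKKKK
KKKKKKKWK
KKKKKKKKK
KKWKKKKKK
GKGKKKKKK
KKKKKKKKK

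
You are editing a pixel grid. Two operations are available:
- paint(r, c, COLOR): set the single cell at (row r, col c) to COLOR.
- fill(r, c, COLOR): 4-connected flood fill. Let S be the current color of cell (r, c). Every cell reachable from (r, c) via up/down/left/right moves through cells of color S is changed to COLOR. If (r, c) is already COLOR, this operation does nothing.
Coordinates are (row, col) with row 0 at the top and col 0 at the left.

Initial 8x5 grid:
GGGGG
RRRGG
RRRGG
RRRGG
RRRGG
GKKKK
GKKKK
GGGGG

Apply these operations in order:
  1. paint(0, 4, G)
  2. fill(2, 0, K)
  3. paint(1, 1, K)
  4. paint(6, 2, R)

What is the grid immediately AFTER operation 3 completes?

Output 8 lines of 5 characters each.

After op 1 paint(0,4,G):
GGGGG
RRRGG
RRRGG
RRRGG
RRRGG
GKKKK
GKKKK
GGGGG
After op 2 fill(2,0,K) [12 cells changed]:
GGGGG
KKKGG
KKKGG
KKKGG
KKKGG
GKKKK
GKKKK
GGGGG
After op 3 paint(1,1,K):
GGGGG
KKKGG
KKKGG
KKKGG
KKKGG
GKKKK
GKKKK
GGGGG

Answer: GGGGG
KKKGG
KKKGG
KKKGG
KKKGG
GKKKK
GKKKK
GGGGG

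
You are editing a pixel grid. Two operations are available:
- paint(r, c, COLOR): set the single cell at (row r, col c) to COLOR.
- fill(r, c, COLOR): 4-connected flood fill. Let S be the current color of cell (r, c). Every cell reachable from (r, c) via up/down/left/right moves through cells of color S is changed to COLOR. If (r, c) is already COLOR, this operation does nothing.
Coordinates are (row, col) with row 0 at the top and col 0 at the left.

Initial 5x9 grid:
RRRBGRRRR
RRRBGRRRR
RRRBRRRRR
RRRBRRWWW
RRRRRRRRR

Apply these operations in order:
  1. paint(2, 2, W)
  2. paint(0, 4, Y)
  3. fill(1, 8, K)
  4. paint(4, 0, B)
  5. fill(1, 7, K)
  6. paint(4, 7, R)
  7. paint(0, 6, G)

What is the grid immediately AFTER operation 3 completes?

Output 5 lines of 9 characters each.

Answer: KKKBYKKKK
KKKBGKKKK
KKWBKKKKK
KKKBKKWWW
KKKKKKKKK

Derivation:
After op 1 paint(2,2,W):
RRRBGRRRR
RRRBGRRRR
RRWBRRRRR
RRRBRRWWW
RRRRRRRRR
After op 2 paint(0,4,Y):
RRRBYRRRR
RRRBGRRRR
RRWBRRRRR
RRRBRRWWW
RRRRRRRRR
After op 3 fill(1,8,K) [35 cells changed]:
KKKBYKKKK
KKKBGKKKK
KKWBKKKKK
KKKBKKWWW
KKKKKKKKK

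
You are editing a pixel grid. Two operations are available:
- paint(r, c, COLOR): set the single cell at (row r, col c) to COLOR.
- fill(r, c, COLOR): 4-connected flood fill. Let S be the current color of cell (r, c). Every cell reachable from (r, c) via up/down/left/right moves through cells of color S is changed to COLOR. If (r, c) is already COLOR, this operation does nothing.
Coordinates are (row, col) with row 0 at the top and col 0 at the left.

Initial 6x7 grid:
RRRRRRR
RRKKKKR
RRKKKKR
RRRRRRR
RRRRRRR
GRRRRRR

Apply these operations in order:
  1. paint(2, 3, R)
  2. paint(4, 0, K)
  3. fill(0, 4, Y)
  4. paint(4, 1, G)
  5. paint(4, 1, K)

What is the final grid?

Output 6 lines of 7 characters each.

After op 1 paint(2,3,R):
RRRRRRR
RRKKKKR
RRKRKKR
RRRRRRR
RRRRRRR
GRRRRRR
After op 2 paint(4,0,K):
RRRRRRR
RRKKKKR
RRKRKKR
RRRRRRR
KRRRRRR
GRRRRRR
After op 3 fill(0,4,Y) [33 cells changed]:
YYYYYYY
YYKKKKY
YYKYKKY
YYYYYYY
KYYYYYY
GYYYYYY
After op 4 paint(4,1,G):
YYYYYYY
YYKKKKY
YYKYKKY
YYYYYYY
KGYYYYY
GYYYYYY
After op 5 paint(4,1,K):
YYYYYYY
YYKKKKY
YYKYKKY
YYYYYYY
KKYYYYY
GYYYYYY

Answer: YYYYYYY
YYKKKKY
YYKYKKY
YYYYYYY
KKYYYYY
GYYYYYY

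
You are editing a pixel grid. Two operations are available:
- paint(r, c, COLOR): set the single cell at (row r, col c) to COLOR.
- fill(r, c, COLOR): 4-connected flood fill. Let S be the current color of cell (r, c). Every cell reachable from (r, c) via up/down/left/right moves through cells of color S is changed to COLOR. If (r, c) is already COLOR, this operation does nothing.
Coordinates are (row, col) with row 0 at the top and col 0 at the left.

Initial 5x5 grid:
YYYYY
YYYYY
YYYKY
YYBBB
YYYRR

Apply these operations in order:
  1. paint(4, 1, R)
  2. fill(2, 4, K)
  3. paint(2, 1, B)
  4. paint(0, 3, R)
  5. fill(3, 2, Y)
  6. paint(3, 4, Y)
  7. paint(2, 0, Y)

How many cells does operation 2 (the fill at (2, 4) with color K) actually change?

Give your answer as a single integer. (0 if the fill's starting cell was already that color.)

Answer: 17

Derivation:
After op 1 paint(4,1,R):
YYYYY
YYYYY
YYYKY
YYBBB
YRYRR
After op 2 fill(2,4,K) [17 cells changed]:
KKKKK
KKKKK
KKKKK
KKBBB
KRYRR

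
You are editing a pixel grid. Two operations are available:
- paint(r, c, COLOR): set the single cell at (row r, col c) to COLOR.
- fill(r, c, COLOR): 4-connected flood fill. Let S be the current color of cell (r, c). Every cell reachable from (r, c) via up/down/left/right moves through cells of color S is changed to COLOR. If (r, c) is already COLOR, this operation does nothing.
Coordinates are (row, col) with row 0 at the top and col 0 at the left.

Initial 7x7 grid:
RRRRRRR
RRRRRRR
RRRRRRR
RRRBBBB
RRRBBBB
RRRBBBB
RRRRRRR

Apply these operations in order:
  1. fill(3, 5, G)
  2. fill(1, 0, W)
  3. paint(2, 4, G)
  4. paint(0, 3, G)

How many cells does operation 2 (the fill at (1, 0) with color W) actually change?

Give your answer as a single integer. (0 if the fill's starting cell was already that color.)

Answer: 37

Derivation:
After op 1 fill(3,5,G) [12 cells changed]:
RRRRRRR
RRRRRRR
RRRRRRR
RRRGGGG
RRRGGGG
RRRGGGG
RRRRRRR
After op 2 fill(1,0,W) [37 cells changed]:
WWWWWWW
WWWWWWW
WWWWWWW
WWWGGGG
WWWGGGG
WWWGGGG
WWWWWWW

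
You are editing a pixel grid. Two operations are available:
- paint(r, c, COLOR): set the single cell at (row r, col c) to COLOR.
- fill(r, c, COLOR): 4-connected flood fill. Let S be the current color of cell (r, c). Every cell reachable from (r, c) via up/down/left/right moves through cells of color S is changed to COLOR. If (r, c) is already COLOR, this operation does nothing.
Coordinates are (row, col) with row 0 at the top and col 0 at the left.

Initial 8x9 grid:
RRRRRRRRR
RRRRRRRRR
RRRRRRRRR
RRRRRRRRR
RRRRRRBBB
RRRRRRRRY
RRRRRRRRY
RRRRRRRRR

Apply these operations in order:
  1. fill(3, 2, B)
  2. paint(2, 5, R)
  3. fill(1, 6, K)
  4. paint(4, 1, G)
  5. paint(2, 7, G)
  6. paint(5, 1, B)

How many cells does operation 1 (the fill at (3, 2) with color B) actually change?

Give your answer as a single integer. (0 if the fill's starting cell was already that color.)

Answer: 67

Derivation:
After op 1 fill(3,2,B) [67 cells changed]:
BBBBBBBBB
BBBBBBBBB
BBBBBBBBB
BBBBBBBBB
BBBBBBBBB
BBBBBBBBY
BBBBBBBBY
BBBBBBBBB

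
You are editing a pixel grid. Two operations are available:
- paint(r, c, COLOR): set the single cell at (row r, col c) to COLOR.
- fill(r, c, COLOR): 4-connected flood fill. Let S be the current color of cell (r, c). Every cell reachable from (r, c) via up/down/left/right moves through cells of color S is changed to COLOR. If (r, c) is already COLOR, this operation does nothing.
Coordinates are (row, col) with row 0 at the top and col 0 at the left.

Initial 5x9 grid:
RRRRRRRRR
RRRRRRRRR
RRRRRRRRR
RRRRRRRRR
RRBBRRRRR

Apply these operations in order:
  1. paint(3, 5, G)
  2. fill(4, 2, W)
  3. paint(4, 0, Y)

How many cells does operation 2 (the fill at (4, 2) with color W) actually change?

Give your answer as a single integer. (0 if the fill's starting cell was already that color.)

After op 1 paint(3,5,G):
RRRRRRRRR
RRRRRRRRR
RRRRRRRRR
RRRRRGRRR
RRBBRRRRR
After op 2 fill(4,2,W) [2 cells changed]:
RRRRRRRRR
RRRRRRRRR
RRRRRRRRR
RRRRRGRRR
RRWWRRRRR

Answer: 2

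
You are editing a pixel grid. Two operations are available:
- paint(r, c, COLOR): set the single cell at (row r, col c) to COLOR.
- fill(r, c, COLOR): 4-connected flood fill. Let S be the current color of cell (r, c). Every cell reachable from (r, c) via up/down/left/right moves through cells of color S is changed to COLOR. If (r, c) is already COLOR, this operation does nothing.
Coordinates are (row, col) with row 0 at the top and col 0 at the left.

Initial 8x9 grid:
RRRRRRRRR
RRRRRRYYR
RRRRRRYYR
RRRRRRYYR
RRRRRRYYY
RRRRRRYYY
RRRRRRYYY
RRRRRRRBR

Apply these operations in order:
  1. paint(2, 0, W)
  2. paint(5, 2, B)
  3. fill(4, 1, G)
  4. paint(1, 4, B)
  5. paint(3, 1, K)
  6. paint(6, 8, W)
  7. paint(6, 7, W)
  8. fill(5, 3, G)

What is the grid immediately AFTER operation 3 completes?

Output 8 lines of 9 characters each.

Answer: GGGGGGGGG
GGGGGGYYG
WGGGGGYYG
GGGGGGYYG
GGGGGGYYY
GGBGGGYYY
GGGGGGYYY
GGGGGGGBR

Derivation:
After op 1 paint(2,0,W):
RRRRRRRRR
RRRRRRYYR
WRRRRRYYR
RRRRRRYYR
RRRRRRYYY
RRRRRRYYY
RRRRRRYYY
RRRRRRRBR
After op 2 paint(5,2,B):
RRRRRRRRR
RRRRRRYYR
WRRRRRYYR
RRRRRRYYR
RRRRRRYYY
RRBRRRYYY
RRRRRRYYY
RRRRRRRBR
After op 3 fill(4,1,G) [53 cells changed]:
GGGGGGGGG
GGGGGGYYG
WGGGGGYYG
GGGGGGYYG
GGGGGGYYY
GGBGGGYYY
GGGGGGYYY
GGGGGGGBR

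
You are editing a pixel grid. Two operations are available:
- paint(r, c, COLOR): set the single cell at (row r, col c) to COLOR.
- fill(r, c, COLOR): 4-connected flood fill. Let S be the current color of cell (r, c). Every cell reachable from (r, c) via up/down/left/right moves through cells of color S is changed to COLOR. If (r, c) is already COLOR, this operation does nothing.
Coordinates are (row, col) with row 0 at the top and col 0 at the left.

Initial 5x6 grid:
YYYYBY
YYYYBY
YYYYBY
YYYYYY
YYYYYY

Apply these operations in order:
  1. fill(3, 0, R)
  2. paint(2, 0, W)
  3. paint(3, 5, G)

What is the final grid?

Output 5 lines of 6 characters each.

After op 1 fill(3,0,R) [27 cells changed]:
RRRRBR
RRRRBR
RRRRBR
RRRRRR
RRRRRR
After op 2 paint(2,0,W):
RRRRBR
RRRRBR
WRRRBR
RRRRRR
RRRRRR
After op 3 paint(3,5,G):
RRRRBR
RRRRBR
WRRRBR
RRRRRG
RRRRRR

Answer: RRRRBR
RRRRBR
WRRRBR
RRRRRG
RRRRRR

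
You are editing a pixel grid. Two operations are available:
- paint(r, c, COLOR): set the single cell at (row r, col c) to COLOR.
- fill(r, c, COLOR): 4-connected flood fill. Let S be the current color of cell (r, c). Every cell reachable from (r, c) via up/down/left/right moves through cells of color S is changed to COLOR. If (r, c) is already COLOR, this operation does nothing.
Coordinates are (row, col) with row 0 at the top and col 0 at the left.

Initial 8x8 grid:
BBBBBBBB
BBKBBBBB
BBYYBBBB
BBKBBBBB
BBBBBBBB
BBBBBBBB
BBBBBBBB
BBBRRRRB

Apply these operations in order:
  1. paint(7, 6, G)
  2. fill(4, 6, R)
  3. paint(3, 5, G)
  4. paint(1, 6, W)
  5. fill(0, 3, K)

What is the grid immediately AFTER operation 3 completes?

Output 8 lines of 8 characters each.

Answer: RRRRRRRR
RRKRRRRR
RRYYRRRR
RRKRRGRR
RRRRRRRR
RRRRRRRR
RRRRRRRR
RRRRRRGR

Derivation:
After op 1 paint(7,6,G):
BBBBBBBB
BBKBBBBB
BBYYBBBB
BBKBBBBB
BBBBBBBB
BBBBBBBB
BBBBBBBB
BBBRRRGB
After op 2 fill(4,6,R) [56 cells changed]:
RRRRRRRR
RRKRRRRR
RRYYRRRR
RRKRRRRR
RRRRRRRR
RRRRRRRR
RRRRRRRR
RRRRRRGR
After op 3 paint(3,5,G):
RRRRRRRR
RRKRRRRR
RRYYRRRR
RRKRRGRR
RRRRRRRR
RRRRRRRR
RRRRRRRR
RRRRRRGR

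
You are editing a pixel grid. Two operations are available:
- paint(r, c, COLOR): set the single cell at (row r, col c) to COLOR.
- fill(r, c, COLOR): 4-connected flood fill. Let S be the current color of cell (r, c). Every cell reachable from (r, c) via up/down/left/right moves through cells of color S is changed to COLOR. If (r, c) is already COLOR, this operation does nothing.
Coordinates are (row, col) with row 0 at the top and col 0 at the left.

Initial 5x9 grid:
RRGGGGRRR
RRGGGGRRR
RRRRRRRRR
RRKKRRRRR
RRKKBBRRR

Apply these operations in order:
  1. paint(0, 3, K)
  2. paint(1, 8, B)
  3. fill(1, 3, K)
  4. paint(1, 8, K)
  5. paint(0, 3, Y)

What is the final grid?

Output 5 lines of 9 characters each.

Answer: RRKYKKRRR
RRKKKKRRK
RRRRRRRRR
RRKKRRRRR
RRKKBBRRR

Derivation:
After op 1 paint(0,3,K):
RRGKGGRRR
RRGGGGRRR
RRRRRRRRR
RRKKRRRRR
RRKKBBRRR
After op 2 paint(1,8,B):
RRGKGGRRR
RRGGGGRRB
RRRRRRRRR
RRKKRRRRR
RRKKBBRRR
After op 3 fill(1,3,K) [7 cells changed]:
RRKKKKRRR
RRKKKKRRB
RRRRRRRRR
RRKKRRRRR
RRKKBBRRR
After op 4 paint(1,8,K):
RRKKKKRRR
RRKKKKRRK
RRRRRRRRR
RRKKRRRRR
RRKKBBRRR
After op 5 paint(0,3,Y):
RRKYKKRRR
RRKKKKRRK
RRRRRRRRR
RRKKRRRRR
RRKKBBRRR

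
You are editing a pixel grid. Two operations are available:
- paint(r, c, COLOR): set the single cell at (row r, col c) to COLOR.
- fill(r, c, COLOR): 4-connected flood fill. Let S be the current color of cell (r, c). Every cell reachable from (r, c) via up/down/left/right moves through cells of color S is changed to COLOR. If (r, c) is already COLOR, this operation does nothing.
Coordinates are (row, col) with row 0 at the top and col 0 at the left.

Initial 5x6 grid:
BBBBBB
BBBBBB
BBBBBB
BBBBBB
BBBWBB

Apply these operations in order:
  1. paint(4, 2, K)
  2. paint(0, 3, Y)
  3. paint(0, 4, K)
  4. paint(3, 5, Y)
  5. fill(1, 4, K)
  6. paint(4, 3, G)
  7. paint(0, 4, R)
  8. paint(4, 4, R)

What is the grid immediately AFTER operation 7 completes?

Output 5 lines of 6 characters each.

After op 1 paint(4,2,K):
BBBBBB
BBBBBB
BBBBBB
BBBBBB
BBKWBB
After op 2 paint(0,3,Y):
BBBYBB
BBBBBB
BBBBBB
BBBBBB
BBKWBB
After op 3 paint(0,4,K):
BBBYKB
BBBBBB
BBBBBB
BBBBBB
BBKWBB
After op 4 paint(3,5,Y):
BBBYKB
BBBBBB
BBBBBB
BBBBBY
BBKWBB
After op 5 fill(1,4,K) [25 cells changed]:
KKKYKK
KKKKKK
KKKKKK
KKKKKY
KKKWKK
After op 6 paint(4,3,G):
KKKYKK
KKKKKK
KKKKKK
KKKKKY
KKKGKK
After op 7 paint(0,4,R):
KKKYRK
KKKKKK
KKKKKK
KKKKKY
KKKGKK

Answer: KKKYRK
KKKKKK
KKKKKK
KKKKKY
KKKGKK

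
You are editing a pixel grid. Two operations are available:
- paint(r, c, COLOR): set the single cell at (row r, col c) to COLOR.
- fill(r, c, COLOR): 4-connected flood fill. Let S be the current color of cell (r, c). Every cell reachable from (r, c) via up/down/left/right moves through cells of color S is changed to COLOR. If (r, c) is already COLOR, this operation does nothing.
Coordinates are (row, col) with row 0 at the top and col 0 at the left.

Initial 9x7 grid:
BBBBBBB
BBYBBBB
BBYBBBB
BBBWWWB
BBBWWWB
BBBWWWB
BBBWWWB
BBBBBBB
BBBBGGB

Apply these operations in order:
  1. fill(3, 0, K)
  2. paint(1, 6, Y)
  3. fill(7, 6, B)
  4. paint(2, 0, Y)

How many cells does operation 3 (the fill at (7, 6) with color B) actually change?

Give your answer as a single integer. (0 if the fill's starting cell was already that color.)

Answer: 46

Derivation:
After op 1 fill(3,0,K) [47 cells changed]:
KKKKKKK
KKYKKKK
KKYKKKK
KKKWWWK
KKKWWWK
KKKWWWK
KKKWWWK
KKKKKKK
KKKKGGK
After op 2 paint(1,6,Y):
KKKKKKK
KKYKKKY
KKYKKKK
KKKWWWK
KKKWWWK
KKKWWWK
KKKWWWK
KKKKKKK
KKKKGGK
After op 3 fill(7,6,B) [46 cells changed]:
BBBBBBB
BBYBBBY
BBYBBBB
BBBWWWB
BBBWWWB
BBBWWWB
BBBWWWB
BBBBBBB
BBBBGGB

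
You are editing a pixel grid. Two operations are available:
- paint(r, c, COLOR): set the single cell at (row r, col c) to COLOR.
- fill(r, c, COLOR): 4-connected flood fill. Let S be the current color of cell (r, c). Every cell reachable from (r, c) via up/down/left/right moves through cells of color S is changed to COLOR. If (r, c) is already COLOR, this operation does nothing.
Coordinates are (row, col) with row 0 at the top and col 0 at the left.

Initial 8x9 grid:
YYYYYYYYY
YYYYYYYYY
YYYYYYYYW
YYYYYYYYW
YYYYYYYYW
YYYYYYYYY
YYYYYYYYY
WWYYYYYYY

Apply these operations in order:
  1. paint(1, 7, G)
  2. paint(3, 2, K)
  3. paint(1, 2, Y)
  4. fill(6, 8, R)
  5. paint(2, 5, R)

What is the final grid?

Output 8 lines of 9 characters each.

After op 1 paint(1,7,G):
YYYYYYYYY
YYYYYYYGY
YYYYYYYYW
YYYYYYYYW
YYYYYYYYW
YYYYYYYYY
YYYYYYYYY
WWYYYYYYY
After op 2 paint(3,2,K):
YYYYYYYYY
YYYYYYYGY
YYYYYYYYW
YYKYYYYYW
YYYYYYYYW
YYYYYYYYY
YYYYYYYYY
WWYYYYYYY
After op 3 paint(1,2,Y):
YYYYYYYYY
YYYYYYYGY
YYYYYYYYW
YYKYYYYYW
YYYYYYYYW
YYYYYYYYY
YYYYYYYYY
WWYYYYYYY
After op 4 fill(6,8,R) [65 cells changed]:
RRRRRRRRR
RRRRRRRGR
RRRRRRRRW
RRKRRRRRW
RRRRRRRRW
RRRRRRRRR
RRRRRRRRR
WWRRRRRRR
After op 5 paint(2,5,R):
RRRRRRRRR
RRRRRRRGR
RRRRRRRRW
RRKRRRRRW
RRRRRRRRW
RRRRRRRRR
RRRRRRRRR
WWRRRRRRR

Answer: RRRRRRRRR
RRRRRRRGR
RRRRRRRRW
RRKRRRRRW
RRRRRRRRW
RRRRRRRRR
RRRRRRRRR
WWRRRRRRR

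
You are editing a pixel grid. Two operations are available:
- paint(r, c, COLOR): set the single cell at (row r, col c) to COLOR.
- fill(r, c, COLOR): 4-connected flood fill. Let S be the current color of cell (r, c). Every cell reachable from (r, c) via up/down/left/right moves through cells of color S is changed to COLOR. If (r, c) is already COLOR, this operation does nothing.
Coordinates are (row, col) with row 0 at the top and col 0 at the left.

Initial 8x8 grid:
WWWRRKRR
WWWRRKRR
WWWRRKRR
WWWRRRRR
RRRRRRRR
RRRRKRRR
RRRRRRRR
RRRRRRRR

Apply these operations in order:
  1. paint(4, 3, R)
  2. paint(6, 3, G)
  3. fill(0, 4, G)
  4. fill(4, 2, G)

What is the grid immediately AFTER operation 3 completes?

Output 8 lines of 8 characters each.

After op 1 paint(4,3,R):
WWWRRKRR
WWWRRKRR
WWWRRKRR
WWWRRRRR
RRRRRRRR
RRRRKRRR
RRRRRRRR
RRRRRRRR
After op 2 paint(6,3,G):
WWWRRKRR
WWWRRKRR
WWWRRKRR
WWWRRRRR
RRRRRRRR
RRRRKRRR
RRRGRRRR
RRRRRRRR
After op 3 fill(0,4,G) [47 cells changed]:
WWWGGKGG
WWWGGKGG
WWWGGKGG
WWWGGGGG
GGGGGGGG
GGGGKGGG
GGGGGGGG
GGGGGGGG

Answer: WWWGGKGG
WWWGGKGG
WWWGGKGG
WWWGGGGG
GGGGGGGG
GGGGKGGG
GGGGGGGG
GGGGGGGG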